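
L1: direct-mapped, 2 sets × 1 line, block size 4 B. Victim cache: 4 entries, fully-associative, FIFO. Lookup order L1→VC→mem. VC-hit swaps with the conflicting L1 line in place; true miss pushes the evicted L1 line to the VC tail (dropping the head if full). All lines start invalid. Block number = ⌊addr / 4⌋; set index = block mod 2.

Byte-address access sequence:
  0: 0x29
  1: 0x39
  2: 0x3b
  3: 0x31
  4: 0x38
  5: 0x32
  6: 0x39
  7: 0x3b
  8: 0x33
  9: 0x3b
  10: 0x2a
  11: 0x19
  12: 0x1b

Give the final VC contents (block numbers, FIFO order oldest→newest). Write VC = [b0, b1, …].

  [0] addr=0x29 blk=10 s=0: MISS | VC []
  [1] addr=0x39 blk=14 s=0: MISS | VC [10]
  [2] addr=0x3b blk=14 s=0: L1-HIT | VC [10]
  [3] addr=0x31 blk=12 s=0: MISS | VC [10, 14]
  [4] addr=0x38 blk=14 s=0: VC-HIT | VC [10, 12]
  [5] addr=0x32 blk=12 s=0: VC-HIT | VC [10, 14]
  [6] addr=0x39 blk=14 s=0: VC-HIT | VC [10, 12]
  [7] addr=0x3b blk=14 s=0: L1-HIT | VC [10, 12]
  [8] addr=0x33 blk=12 s=0: VC-HIT | VC [10, 14]
  [9] addr=0x3b blk=14 s=0: VC-HIT | VC [10, 12]
  [10] addr=0x2a blk=10 s=0: VC-HIT | VC [14, 12]
  [11] addr=0x19 blk=6 s=0: MISS | VC [14, 12, 10]
  [12] addr=0x1b blk=6 s=0: L1-HIT | VC [14, 12, 10]

VC = [14, 12, 10]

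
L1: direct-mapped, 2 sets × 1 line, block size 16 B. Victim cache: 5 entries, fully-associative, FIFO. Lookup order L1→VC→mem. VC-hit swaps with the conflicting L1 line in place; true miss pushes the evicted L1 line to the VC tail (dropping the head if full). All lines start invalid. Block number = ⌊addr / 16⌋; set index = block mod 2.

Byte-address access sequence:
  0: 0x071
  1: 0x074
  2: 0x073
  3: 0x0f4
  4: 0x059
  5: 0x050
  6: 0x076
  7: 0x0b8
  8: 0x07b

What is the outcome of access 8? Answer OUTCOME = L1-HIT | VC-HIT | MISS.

0: 0x71 (blk 7, set 1) → MISS  vc=[]
1: 0x74 (blk 7, set 1) → L1-HIT  vc=[]
2: 0x73 (blk 7, set 1) → L1-HIT  vc=[]
3: 0xf4 (blk 15, set 1) → MISS  vc=[7]
4: 0x59 (blk 5, set 1) → MISS  vc=[7, 15]
5: 0x50 (blk 5, set 1) → L1-HIT  vc=[7, 15]
6: 0x76 (blk 7, set 1) → VC-HIT  vc=[5, 15]
7: 0xb8 (blk 11, set 1) → MISS  vc=[5, 15, 7]
8: 0x7b (blk 7, set 1) → VC-HIT  vc=[5, 15, 11]

OUTCOME = VC-HIT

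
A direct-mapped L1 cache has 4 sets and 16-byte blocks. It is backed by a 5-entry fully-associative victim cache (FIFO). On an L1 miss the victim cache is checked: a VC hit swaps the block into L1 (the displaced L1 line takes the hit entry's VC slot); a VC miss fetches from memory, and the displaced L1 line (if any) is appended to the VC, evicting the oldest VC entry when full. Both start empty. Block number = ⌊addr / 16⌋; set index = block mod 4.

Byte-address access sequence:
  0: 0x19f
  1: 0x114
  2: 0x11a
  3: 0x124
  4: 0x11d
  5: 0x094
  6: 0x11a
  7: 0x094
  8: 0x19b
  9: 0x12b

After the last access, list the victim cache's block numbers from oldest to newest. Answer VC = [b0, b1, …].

VC = [9, 17]

  [0] addr=0x19f blk=25 s=1: MISS | VC []
  [1] addr=0x114 blk=17 s=1: MISS | VC [25]
  [2] addr=0x11a blk=17 s=1: L1-HIT | VC [25]
  [3] addr=0x124 blk=18 s=2: MISS | VC [25]
  [4] addr=0x11d blk=17 s=1: L1-HIT | VC [25]
  [5] addr=0x94 blk=9 s=1: MISS | VC [25, 17]
  [6] addr=0x11a blk=17 s=1: VC-HIT | VC [25, 9]
  [7] addr=0x94 blk=9 s=1: VC-HIT | VC [25, 17]
  [8] addr=0x19b blk=25 s=1: VC-HIT | VC [9, 17]
  [9] addr=0x12b blk=18 s=2: L1-HIT | VC [9, 17]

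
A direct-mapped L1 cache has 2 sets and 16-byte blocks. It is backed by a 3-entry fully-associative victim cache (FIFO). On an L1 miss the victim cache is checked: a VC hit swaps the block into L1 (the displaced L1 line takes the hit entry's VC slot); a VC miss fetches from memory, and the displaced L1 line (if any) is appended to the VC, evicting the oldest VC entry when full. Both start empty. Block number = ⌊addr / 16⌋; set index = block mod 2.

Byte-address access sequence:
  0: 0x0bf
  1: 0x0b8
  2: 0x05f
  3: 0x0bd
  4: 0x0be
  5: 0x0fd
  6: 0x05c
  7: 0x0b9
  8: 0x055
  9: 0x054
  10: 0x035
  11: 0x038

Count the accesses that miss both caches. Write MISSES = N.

MISSES = 4

#0 0xbf→b11/s1 MISS; vc=[]
#1 0xb8→b11/s1 L1-HIT; vc=[]
#2 0x5f→b5/s1 MISS; vc=[11]
#3 0xbd→b11/s1 VC-HIT; vc=[5]
#4 0xbe→b11/s1 L1-HIT; vc=[5]
#5 0xfd→b15/s1 MISS; vc=[5,11]
#6 0x5c→b5/s1 VC-HIT; vc=[15,11]
#7 0xb9→b11/s1 VC-HIT; vc=[15,5]
#8 0x55→b5/s1 VC-HIT; vc=[15,11]
#9 0x54→b5/s1 L1-HIT; vc=[15,11]
#10 0x35→b3/s1 MISS; vc=[15,11,5]
#11 0x38→b3/s1 L1-HIT; vc=[15,11,5]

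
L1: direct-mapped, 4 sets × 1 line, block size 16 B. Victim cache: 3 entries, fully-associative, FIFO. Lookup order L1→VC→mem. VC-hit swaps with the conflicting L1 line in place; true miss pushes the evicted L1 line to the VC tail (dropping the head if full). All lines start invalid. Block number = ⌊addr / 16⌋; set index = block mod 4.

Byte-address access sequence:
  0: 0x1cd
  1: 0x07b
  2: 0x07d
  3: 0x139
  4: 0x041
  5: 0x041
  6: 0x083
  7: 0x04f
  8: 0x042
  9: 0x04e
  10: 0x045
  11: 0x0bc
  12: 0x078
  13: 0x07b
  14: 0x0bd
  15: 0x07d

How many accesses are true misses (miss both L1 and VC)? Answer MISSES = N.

0: 0x1cd (blk 28, set 0) → MISS  vc=[]
1: 0x7b (blk 7, set 3) → MISS  vc=[]
2: 0x7d (blk 7, set 3) → L1-HIT  vc=[]
3: 0x139 (blk 19, set 3) → MISS  vc=[7]
4: 0x41 (blk 4, set 0) → MISS  vc=[7, 28]
5: 0x41 (blk 4, set 0) → L1-HIT  vc=[7, 28]
6: 0x83 (blk 8, set 0) → MISS  vc=[7, 28, 4]
7: 0x4f (blk 4, set 0) → VC-HIT  vc=[7, 28, 8]
8: 0x42 (blk 4, set 0) → L1-HIT  vc=[7, 28, 8]
9: 0x4e (blk 4, set 0) → L1-HIT  vc=[7, 28, 8]
10: 0x45 (blk 4, set 0) → L1-HIT  vc=[7, 28, 8]
11: 0xbc (blk 11, set 3) → MISS  vc=[28, 8, 19]
12: 0x78 (blk 7, set 3) → MISS  vc=[8, 19, 11]
13: 0x7b (blk 7, set 3) → L1-HIT  vc=[8, 19, 11]
14: 0xbd (blk 11, set 3) → VC-HIT  vc=[8, 19, 7]
15: 0x7d (blk 7, set 3) → VC-HIT  vc=[8, 19, 11]

MISSES = 7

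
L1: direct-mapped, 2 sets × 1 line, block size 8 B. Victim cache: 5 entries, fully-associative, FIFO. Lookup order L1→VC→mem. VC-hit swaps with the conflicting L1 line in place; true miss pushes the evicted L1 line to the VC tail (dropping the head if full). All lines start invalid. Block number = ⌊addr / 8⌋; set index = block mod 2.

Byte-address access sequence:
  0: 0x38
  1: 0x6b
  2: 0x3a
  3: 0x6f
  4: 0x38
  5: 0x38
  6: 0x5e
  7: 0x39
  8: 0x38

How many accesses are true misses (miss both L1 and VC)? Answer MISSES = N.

#0 0x38→b7/s1 MISS; vc=[]
#1 0x6b→b13/s1 MISS; vc=[7]
#2 0x3a→b7/s1 VC-HIT; vc=[13]
#3 0x6f→b13/s1 VC-HIT; vc=[7]
#4 0x38→b7/s1 VC-HIT; vc=[13]
#5 0x38→b7/s1 L1-HIT; vc=[13]
#6 0x5e→b11/s1 MISS; vc=[13,7]
#7 0x39→b7/s1 VC-HIT; vc=[13,11]
#8 0x38→b7/s1 L1-HIT; vc=[13,11]

MISSES = 3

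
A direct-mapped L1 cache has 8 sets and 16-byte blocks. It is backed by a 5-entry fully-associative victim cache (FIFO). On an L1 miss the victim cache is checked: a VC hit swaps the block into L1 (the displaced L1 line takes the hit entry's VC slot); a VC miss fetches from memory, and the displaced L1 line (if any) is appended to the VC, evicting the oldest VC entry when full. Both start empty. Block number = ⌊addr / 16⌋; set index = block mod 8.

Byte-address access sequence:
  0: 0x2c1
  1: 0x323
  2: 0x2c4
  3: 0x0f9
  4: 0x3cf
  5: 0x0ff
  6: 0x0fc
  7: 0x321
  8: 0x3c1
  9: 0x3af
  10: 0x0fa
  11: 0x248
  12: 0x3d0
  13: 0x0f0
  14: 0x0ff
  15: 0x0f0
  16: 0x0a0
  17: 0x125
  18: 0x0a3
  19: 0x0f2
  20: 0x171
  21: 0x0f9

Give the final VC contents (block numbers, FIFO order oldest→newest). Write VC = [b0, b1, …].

VC = [50, 60, 58, 18, 23]

#0 0x2c1→b44/s4 MISS; vc=[]
#1 0x323→b50/s2 MISS; vc=[]
#2 0x2c4→b44/s4 L1-HIT; vc=[]
#3 0xf9→b15/s7 MISS; vc=[]
#4 0x3cf→b60/s4 MISS; vc=[44]
#5 0xff→b15/s7 L1-HIT; vc=[44]
#6 0xfc→b15/s7 L1-HIT; vc=[44]
#7 0x321→b50/s2 L1-HIT; vc=[44]
#8 0x3c1→b60/s4 L1-HIT; vc=[44]
#9 0x3af→b58/s2 MISS; vc=[44,50]
#10 0xfa→b15/s7 L1-HIT; vc=[44,50]
#11 0x248→b36/s4 MISS; vc=[44,50,60]
#12 0x3d0→b61/s5 MISS; vc=[44,50,60]
#13 0xf0→b15/s7 L1-HIT; vc=[44,50,60]
#14 0xff→b15/s7 L1-HIT; vc=[44,50,60]
#15 0xf0→b15/s7 L1-HIT; vc=[44,50,60]
#16 0xa0→b10/s2 MISS; vc=[44,50,60,58]
#17 0x125→b18/s2 MISS; vc=[44,50,60,58,10]
#18 0xa3→b10/s2 VC-HIT; vc=[44,50,60,58,18]
#19 0xf2→b15/s7 L1-HIT; vc=[44,50,60,58,18]
#20 0x171→b23/s7 MISS; vc=[50,60,58,18,15]
#21 0xf9→b15/s7 VC-HIT; vc=[50,60,58,18,23]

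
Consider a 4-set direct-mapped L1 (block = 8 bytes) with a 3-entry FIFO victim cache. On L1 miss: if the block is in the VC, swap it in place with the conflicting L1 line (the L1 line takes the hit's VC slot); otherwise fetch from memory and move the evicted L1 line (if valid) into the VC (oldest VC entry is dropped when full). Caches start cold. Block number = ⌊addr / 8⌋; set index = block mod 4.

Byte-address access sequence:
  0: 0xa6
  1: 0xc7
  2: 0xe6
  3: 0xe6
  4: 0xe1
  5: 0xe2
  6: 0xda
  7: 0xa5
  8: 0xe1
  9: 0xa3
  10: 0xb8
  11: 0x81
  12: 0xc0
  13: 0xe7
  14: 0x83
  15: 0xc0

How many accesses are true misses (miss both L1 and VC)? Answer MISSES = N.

MISSES = 8

  [0] addr=0xa6 blk=20 s=0: MISS | VC []
  [1] addr=0xc7 blk=24 s=0: MISS | VC [20]
  [2] addr=0xe6 blk=28 s=0: MISS | VC [20, 24]
  [3] addr=0xe6 blk=28 s=0: L1-HIT | VC [20, 24]
  [4] addr=0xe1 blk=28 s=0: L1-HIT | VC [20, 24]
  [5] addr=0xe2 blk=28 s=0: L1-HIT | VC [20, 24]
  [6] addr=0xda blk=27 s=3: MISS | VC [20, 24]
  [7] addr=0xa5 blk=20 s=0: VC-HIT | VC [28, 24]
  [8] addr=0xe1 blk=28 s=0: VC-HIT | VC [20, 24]
  [9] addr=0xa3 blk=20 s=0: VC-HIT | VC [28, 24]
  [10] addr=0xb8 blk=23 s=3: MISS | VC [28, 24, 27]
  [11] addr=0x81 blk=16 s=0: MISS | VC [24, 27, 20]
  [12] addr=0xc0 blk=24 s=0: VC-HIT | VC [16, 27, 20]
  [13] addr=0xe7 blk=28 s=0: MISS | VC [27, 20, 24]
  [14] addr=0x83 blk=16 s=0: MISS | VC [20, 24, 28]
  [15] addr=0xc0 blk=24 s=0: VC-HIT | VC [20, 16, 28]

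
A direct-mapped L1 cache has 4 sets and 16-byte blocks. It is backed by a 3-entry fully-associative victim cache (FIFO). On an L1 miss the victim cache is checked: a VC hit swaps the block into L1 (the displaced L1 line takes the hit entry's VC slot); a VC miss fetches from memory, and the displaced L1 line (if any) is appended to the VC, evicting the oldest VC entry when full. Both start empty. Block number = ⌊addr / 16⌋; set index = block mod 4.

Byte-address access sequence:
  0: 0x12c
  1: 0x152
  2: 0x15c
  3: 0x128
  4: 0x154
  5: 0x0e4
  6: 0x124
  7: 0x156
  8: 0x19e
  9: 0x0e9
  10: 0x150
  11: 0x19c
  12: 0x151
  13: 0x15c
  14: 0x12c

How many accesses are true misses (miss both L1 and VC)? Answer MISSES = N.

#0 0x12c→b18/s2 MISS; vc=[]
#1 0x152→b21/s1 MISS; vc=[]
#2 0x15c→b21/s1 L1-HIT; vc=[]
#3 0x128→b18/s2 L1-HIT; vc=[]
#4 0x154→b21/s1 L1-HIT; vc=[]
#5 0xe4→b14/s2 MISS; vc=[18]
#6 0x124→b18/s2 VC-HIT; vc=[14]
#7 0x156→b21/s1 L1-HIT; vc=[14]
#8 0x19e→b25/s1 MISS; vc=[14,21]
#9 0xe9→b14/s2 VC-HIT; vc=[18,21]
#10 0x150→b21/s1 VC-HIT; vc=[18,25]
#11 0x19c→b25/s1 VC-HIT; vc=[18,21]
#12 0x151→b21/s1 VC-HIT; vc=[18,25]
#13 0x15c→b21/s1 L1-HIT; vc=[18,25]
#14 0x12c→b18/s2 VC-HIT; vc=[14,25]

MISSES = 4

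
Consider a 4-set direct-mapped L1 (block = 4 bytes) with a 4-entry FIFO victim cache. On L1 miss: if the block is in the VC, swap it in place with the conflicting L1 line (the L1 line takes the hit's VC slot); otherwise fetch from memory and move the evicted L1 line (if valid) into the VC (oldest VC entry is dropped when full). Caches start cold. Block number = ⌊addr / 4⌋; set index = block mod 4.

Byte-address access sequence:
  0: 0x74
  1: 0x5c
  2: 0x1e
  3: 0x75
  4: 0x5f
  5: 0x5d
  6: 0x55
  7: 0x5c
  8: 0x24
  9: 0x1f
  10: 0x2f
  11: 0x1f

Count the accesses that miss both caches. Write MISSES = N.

  [0] addr=0x74 blk=29 s=1: MISS | VC []
  [1] addr=0x5c blk=23 s=3: MISS | VC []
  [2] addr=0x1e blk=7 s=3: MISS | VC [23]
  [3] addr=0x75 blk=29 s=1: L1-HIT | VC [23]
  [4] addr=0x5f blk=23 s=3: VC-HIT | VC [7]
  [5] addr=0x5d blk=23 s=3: L1-HIT | VC [7]
  [6] addr=0x55 blk=21 s=1: MISS | VC [7, 29]
  [7] addr=0x5c blk=23 s=3: L1-HIT | VC [7, 29]
  [8] addr=0x24 blk=9 s=1: MISS | VC [7, 29, 21]
  [9] addr=0x1f blk=7 s=3: VC-HIT | VC [23, 29, 21]
  [10] addr=0x2f blk=11 s=3: MISS | VC [23, 29, 21, 7]
  [11] addr=0x1f blk=7 s=3: VC-HIT | VC [23, 29, 21, 11]

MISSES = 6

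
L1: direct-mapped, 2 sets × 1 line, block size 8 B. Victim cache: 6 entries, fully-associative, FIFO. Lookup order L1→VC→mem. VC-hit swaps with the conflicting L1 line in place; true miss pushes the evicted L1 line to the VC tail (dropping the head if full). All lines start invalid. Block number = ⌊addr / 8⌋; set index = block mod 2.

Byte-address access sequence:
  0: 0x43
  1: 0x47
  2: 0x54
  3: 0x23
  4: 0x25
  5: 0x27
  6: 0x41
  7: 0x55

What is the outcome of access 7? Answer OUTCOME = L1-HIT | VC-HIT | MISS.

  [0] addr=0x43 blk=8 s=0: MISS | VC []
  [1] addr=0x47 blk=8 s=0: L1-HIT | VC []
  [2] addr=0x54 blk=10 s=0: MISS | VC [8]
  [3] addr=0x23 blk=4 s=0: MISS | VC [8, 10]
  [4] addr=0x25 blk=4 s=0: L1-HIT | VC [8, 10]
  [5] addr=0x27 blk=4 s=0: L1-HIT | VC [8, 10]
  [6] addr=0x41 blk=8 s=0: VC-HIT | VC [4, 10]
  [7] addr=0x55 blk=10 s=0: VC-HIT | VC [4, 8]

OUTCOME = VC-HIT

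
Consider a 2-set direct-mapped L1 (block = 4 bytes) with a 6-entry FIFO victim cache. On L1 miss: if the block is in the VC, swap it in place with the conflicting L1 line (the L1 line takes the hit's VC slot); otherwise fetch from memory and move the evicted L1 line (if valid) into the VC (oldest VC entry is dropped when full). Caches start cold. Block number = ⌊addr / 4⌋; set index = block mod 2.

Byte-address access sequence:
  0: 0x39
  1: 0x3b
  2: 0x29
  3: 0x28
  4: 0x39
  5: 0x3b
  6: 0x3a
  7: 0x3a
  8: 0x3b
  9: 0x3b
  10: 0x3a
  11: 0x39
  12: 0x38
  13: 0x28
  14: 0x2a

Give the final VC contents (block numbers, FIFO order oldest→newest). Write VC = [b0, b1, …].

0: 0x39 (blk 14, set 0) → MISS  vc=[]
1: 0x3b (blk 14, set 0) → L1-HIT  vc=[]
2: 0x29 (blk 10, set 0) → MISS  vc=[14]
3: 0x28 (blk 10, set 0) → L1-HIT  vc=[14]
4: 0x39 (blk 14, set 0) → VC-HIT  vc=[10]
5: 0x3b (blk 14, set 0) → L1-HIT  vc=[10]
6: 0x3a (blk 14, set 0) → L1-HIT  vc=[10]
7: 0x3a (blk 14, set 0) → L1-HIT  vc=[10]
8: 0x3b (blk 14, set 0) → L1-HIT  vc=[10]
9: 0x3b (blk 14, set 0) → L1-HIT  vc=[10]
10: 0x3a (blk 14, set 0) → L1-HIT  vc=[10]
11: 0x39 (blk 14, set 0) → L1-HIT  vc=[10]
12: 0x38 (blk 14, set 0) → L1-HIT  vc=[10]
13: 0x28 (blk 10, set 0) → VC-HIT  vc=[14]
14: 0x2a (blk 10, set 0) → L1-HIT  vc=[14]

VC = [14]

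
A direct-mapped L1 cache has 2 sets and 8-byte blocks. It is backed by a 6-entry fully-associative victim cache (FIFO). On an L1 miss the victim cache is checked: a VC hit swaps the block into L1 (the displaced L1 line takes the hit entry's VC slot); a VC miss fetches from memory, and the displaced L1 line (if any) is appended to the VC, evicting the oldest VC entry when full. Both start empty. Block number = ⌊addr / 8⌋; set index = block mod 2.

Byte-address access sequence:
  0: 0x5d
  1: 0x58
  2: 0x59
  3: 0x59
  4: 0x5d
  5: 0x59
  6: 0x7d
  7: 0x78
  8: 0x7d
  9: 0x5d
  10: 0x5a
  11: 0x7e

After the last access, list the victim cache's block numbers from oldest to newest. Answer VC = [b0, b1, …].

#0 0x5d→b11/s1 MISS; vc=[]
#1 0x58→b11/s1 L1-HIT; vc=[]
#2 0x59→b11/s1 L1-HIT; vc=[]
#3 0x59→b11/s1 L1-HIT; vc=[]
#4 0x5d→b11/s1 L1-HIT; vc=[]
#5 0x59→b11/s1 L1-HIT; vc=[]
#6 0x7d→b15/s1 MISS; vc=[11]
#7 0x78→b15/s1 L1-HIT; vc=[11]
#8 0x7d→b15/s1 L1-HIT; vc=[11]
#9 0x5d→b11/s1 VC-HIT; vc=[15]
#10 0x5a→b11/s1 L1-HIT; vc=[15]
#11 0x7e→b15/s1 VC-HIT; vc=[11]

VC = [11]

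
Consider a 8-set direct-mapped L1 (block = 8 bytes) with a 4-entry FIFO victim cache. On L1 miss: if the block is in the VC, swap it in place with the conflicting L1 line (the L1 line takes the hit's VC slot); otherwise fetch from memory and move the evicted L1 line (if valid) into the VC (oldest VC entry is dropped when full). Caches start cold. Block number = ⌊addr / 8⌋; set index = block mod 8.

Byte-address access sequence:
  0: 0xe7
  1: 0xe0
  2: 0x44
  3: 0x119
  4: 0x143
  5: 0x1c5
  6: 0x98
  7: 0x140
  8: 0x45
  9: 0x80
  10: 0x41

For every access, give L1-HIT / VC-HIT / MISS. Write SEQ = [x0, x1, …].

#0 0xe7→b28/s4 MISS; vc=[]
#1 0xe0→b28/s4 L1-HIT; vc=[]
#2 0x44→b8/s0 MISS; vc=[]
#3 0x119→b35/s3 MISS; vc=[]
#4 0x143→b40/s0 MISS; vc=[8]
#5 0x1c5→b56/s0 MISS; vc=[8,40]
#6 0x98→b19/s3 MISS; vc=[8,40,35]
#7 0x140→b40/s0 VC-HIT; vc=[8,56,35]
#8 0x45→b8/s0 VC-HIT; vc=[40,56,35]
#9 0x80→b16/s0 MISS; vc=[40,56,35,8]
#10 0x41→b8/s0 VC-HIT; vc=[40,56,35,16]

SEQ = [MISS, L1-HIT, MISS, MISS, MISS, MISS, MISS, VC-HIT, VC-HIT, MISS, VC-HIT]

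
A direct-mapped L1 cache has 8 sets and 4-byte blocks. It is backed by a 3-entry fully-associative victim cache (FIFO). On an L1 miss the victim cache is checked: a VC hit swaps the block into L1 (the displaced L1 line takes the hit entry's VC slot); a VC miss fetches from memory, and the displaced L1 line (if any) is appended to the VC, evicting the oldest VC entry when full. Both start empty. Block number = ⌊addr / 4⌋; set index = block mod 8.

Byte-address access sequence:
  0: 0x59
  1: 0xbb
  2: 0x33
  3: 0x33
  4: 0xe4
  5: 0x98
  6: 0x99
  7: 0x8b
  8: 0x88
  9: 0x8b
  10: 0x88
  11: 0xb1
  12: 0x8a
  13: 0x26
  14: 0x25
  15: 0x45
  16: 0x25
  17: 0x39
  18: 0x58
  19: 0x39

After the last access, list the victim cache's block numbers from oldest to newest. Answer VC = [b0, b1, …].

0: 0x59 (blk 22, set 6) → MISS  vc=[]
1: 0xbb (blk 46, set 6) → MISS  vc=[22]
2: 0x33 (blk 12, set 4) → MISS  vc=[22]
3: 0x33 (blk 12, set 4) → L1-HIT  vc=[22]
4: 0xe4 (blk 57, set 1) → MISS  vc=[22]
5: 0x98 (blk 38, set 6) → MISS  vc=[22, 46]
6: 0x99 (blk 38, set 6) → L1-HIT  vc=[22, 46]
7: 0x8b (blk 34, set 2) → MISS  vc=[22, 46]
8: 0x88 (blk 34, set 2) → L1-HIT  vc=[22, 46]
9: 0x8b (blk 34, set 2) → L1-HIT  vc=[22, 46]
10: 0x88 (blk 34, set 2) → L1-HIT  vc=[22, 46]
11: 0xb1 (blk 44, set 4) → MISS  vc=[22, 46, 12]
12: 0x8a (blk 34, set 2) → L1-HIT  vc=[22, 46, 12]
13: 0x26 (blk 9, set 1) → MISS  vc=[46, 12, 57]
14: 0x25 (blk 9, set 1) → L1-HIT  vc=[46, 12, 57]
15: 0x45 (blk 17, set 1) → MISS  vc=[12, 57, 9]
16: 0x25 (blk 9, set 1) → VC-HIT  vc=[12, 57, 17]
17: 0x39 (blk 14, set 6) → MISS  vc=[57, 17, 38]
18: 0x58 (blk 22, set 6) → MISS  vc=[17, 38, 14]
19: 0x39 (blk 14, set 6) → VC-HIT  vc=[17, 38, 22]

VC = [17, 38, 22]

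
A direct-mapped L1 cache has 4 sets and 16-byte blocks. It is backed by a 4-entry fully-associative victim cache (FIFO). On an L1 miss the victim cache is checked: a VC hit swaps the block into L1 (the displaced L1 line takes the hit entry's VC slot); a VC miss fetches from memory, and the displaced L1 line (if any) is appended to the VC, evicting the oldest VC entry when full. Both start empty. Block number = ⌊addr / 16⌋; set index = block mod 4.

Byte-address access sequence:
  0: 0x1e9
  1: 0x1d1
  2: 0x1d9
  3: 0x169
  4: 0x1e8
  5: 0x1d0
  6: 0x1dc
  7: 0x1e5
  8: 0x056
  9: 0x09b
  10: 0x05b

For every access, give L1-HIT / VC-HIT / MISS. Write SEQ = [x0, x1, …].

SEQ = [MISS, MISS, L1-HIT, MISS, VC-HIT, L1-HIT, L1-HIT, L1-HIT, MISS, MISS, VC-HIT]

0: 0x1e9 (blk 30, set 2) → MISS  vc=[]
1: 0x1d1 (blk 29, set 1) → MISS  vc=[]
2: 0x1d9 (blk 29, set 1) → L1-HIT  vc=[]
3: 0x169 (blk 22, set 2) → MISS  vc=[30]
4: 0x1e8 (blk 30, set 2) → VC-HIT  vc=[22]
5: 0x1d0 (blk 29, set 1) → L1-HIT  vc=[22]
6: 0x1dc (blk 29, set 1) → L1-HIT  vc=[22]
7: 0x1e5 (blk 30, set 2) → L1-HIT  vc=[22]
8: 0x56 (blk 5, set 1) → MISS  vc=[22, 29]
9: 0x9b (blk 9, set 1) → MISS  vc=[22, 29, 5]
10: 0x5b (blk 5, set 1) → VC-HIT  vc=[22, 29, 9]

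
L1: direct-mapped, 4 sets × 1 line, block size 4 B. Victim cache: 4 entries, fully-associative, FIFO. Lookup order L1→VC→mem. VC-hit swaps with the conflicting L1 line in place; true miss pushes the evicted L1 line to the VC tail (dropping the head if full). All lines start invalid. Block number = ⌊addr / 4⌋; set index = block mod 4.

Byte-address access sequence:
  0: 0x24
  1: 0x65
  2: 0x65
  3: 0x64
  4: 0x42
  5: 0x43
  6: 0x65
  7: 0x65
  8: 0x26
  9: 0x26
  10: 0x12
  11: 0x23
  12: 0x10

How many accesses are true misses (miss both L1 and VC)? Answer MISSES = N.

MISSES = 5

0: 0x24 (blk 9, set 1) → MISS  vc=[]
1: 0x65 (blk 25, set 1) → MISS  vc=[9]
2: 0x65 (blk 25, set 1) → L1-HIT  vc=[9]
3: 0x64 (blk 25, set 1) → L1-HIT  vc=[9]
4: 0x42 (blk 16, set 0) → MISS  vc=[9]
5: 0x43 (blk 16, set 0) → L1-HIT  vc=[9]
6: 0x65 (blk 25, set 1) → L1-HIT  vc=[9]
7: 0x65 (blk 25, set 1) → L1-HIT  vc=[9]
8: 0x26 (blk 9, set 1) → VC-HIT  vc=[25]
9: 0x26 (blk 9, set 1) → L1-HIT  vc=[25]
10: 0x12 (blk 4, set 0) → MISS  vc=[25, 16]
11: 0x23 (blk 8, set 0) → MISS  vc=[25, 16, 4]
12: 0x10 (blk 4, set 0) → VC-HIT  vc=[25, 16, 8]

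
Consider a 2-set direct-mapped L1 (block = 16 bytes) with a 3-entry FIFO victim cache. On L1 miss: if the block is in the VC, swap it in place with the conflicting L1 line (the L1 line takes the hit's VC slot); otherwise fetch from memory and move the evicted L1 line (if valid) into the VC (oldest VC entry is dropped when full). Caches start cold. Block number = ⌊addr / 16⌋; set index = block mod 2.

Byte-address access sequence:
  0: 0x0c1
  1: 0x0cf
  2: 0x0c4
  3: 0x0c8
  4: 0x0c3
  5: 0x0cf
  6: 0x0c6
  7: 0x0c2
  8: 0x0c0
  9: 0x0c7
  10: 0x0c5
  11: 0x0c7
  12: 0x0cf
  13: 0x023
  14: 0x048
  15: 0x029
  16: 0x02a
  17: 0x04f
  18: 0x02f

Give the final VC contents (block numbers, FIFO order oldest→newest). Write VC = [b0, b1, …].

0: 0xc1 (blk 12, set 0) → MISS  vc=[]
1: 0xcf (blk 12, set 0) → L1-HIT  vc=[]
2: 0xc4 (blk 12, set 0) → L1-HIT  vc=[]
3: 0xc8 (blk 12, set 0) → L1-HIT  vc=[]
4: 0xc3 (blk 12, set 0) → L1-HIT  vc=[]
5: 0xcf (blk 12, set 0) → L1-HIT  vc=[]
6: 0xc6 (blk 12, set 0) → L1-HIT  vc=[]
7: 0xc2 (blk 12, set 0) → L1-HIT  vc=[]
8: 0xc0 (blk 12, set 0) → L1-HIT  vc=[]
9: 0xc7 (blk 12, set 0) → L1-HIT  vc=[]
10: 0xc5 (blk 12, set 0) → L1-HIT  vc=[]
11: 0xc7 (blk 12, set 0) → L1-HIT  vc=[]
12: 0xcf (blk 12, set 0) → L1-HIT  vc=[]
13: 0x23 (blk 2, set 0) → MISS  vc=[12]
14: 0x48 (blk 4, set 0) → MISS  vc=[12, 2]
15: 0x29 (blk 2, set 0) → VC-HIT  vc=[12, 4]
16: 0x2a (blk 2, set 0) → L1-HIT  vc=[12, 4]
17: 0x4f (blk 4, set 0) → VC-HIT  vc=[12, 2]
18: 0x2f (blk 2, set 0) → VC-HIT  vc=[12, 4]

VC = [12, 4]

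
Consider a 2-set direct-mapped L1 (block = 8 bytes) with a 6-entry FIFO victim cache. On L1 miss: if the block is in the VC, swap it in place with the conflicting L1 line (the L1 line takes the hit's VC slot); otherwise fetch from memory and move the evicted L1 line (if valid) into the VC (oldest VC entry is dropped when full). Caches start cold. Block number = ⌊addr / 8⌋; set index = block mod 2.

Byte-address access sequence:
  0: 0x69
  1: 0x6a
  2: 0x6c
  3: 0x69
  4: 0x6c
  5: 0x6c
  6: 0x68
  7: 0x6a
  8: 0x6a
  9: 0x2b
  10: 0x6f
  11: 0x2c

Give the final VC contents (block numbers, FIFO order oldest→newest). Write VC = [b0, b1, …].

VC = [13]

#0 0x69→b13/s1 MISS; vc=[]
#1 0x6a→b13/s1 L1-HIT; vc=[]
#2 0x6c→b13/s1 L1-HIT; vc=[]
#3 0x69→b13/s1 L1-HIT; vc=[]
#4 0x6c→b13/s1 L1-HIT; vc=[]
#5 0x6c→b13/s1 L1-HIT; vc=[]
#6 0x68→b13/s1 L1-HIT; vc=[]
#7 0x6a→b13/s1 L1-HIT; vc=[]
#8 0x6a→b13/s1 L1-HIT; vc=[]
#9 0x2b→b5/s1 MISS; vc=[13]
#10 0x6f→b13/s1 VC-HIT; vc=[5]
#11 0x2c→b5/s1 VC-HIT; vc=[13]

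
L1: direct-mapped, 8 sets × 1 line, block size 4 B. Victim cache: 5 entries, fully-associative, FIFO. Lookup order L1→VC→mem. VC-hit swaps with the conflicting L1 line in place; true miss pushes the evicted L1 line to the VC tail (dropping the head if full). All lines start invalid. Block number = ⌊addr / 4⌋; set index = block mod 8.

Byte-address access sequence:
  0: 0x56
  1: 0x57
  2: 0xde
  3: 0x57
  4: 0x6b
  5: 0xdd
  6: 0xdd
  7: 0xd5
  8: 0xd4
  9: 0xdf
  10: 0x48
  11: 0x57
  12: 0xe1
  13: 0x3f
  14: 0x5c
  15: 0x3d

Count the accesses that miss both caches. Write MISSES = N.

0: 0x56 (blk 21, set 5) → MISS  vc=[]
1: 0x57 (blk 21, set 5) → L1-HIT  vc=[]
2: 0xde (blk 55, set 7) → MISS  vc=[]
3: 0x57 (blk 21, set 5) → L1-HIT  vc=[]
4: 0x6b (blk 26, set 2) → MISS  vc=[]
5: 0xdd (blk 55, set 7) → L1-HIT  vc=[]
6: 0xdd (blk 55, set 7) → L1-HIT  vc=[]
7: 0xd5 (blk 53, set 5) → MISS  vc=[21]
8: 0xd4 (blk 53, set 5) → L1-HIT  vc=[21]
9: 0xdf (blk 55, set 7) → L1-HIT  vc=[21]
10: 0x48 (blk 18, set 2) → MISS  vc=[21, 26]
11: 0x57 (blk 21, set 5) → VC-HIT  vc=[53, 26]
12: 0xe1 (blk 56, set 0) → MISS  vc=[53, 26]
13: 0x3f (blk 15, set 7) → MISS  vc=[53, 26, 55]
14: 0x5c (blk 23, set 7) → MISS  vc=[53, 26, 55, 15]
15: 0x3d (blk 15, set 7) → VC-HIT  vc=[53, 26, 55, 23]

MISSES = 8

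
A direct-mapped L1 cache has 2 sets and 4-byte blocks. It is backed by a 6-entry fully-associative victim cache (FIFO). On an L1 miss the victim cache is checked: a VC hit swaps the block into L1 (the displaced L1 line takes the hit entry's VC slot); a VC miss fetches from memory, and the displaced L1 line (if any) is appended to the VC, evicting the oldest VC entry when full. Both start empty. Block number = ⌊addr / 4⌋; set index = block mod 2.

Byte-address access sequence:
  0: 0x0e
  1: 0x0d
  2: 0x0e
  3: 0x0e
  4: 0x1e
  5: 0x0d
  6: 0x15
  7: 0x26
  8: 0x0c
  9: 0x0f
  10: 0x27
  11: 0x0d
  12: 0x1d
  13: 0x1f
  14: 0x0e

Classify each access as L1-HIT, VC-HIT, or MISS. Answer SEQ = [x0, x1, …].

#0 0xe→b3/s1 MISS; vc=[]
#1 0xd→b3/s1 L1-HIT; vc=[]
#2 0xe→b3/s1 L1-HIT; vc=[]
#3 0xe→b3/s1 L1-HIT; vc=[]
#4 0x1e→b7/s1 MISS; vc=[3]
#5 0xd→b3/s1 VC-HIT; vc=[7]
#6 0x15→b5/s1 MISS; vc=[7,3]
#7 0x26→b9/s1 MISS; vc=[7,3,5]
#8 0xc→b3/s1 VC-HIT; vc=[7,9,5]
#9 0xf→b3/s1 L1-HIT; vc=[7,9,5]
#10 0x27→b9/s1 VC-HIT; vc=[7,3,5]
#11 0xd→b3/s1 VC-HIT; vc=[7,9,5]
#12 0x1d→b7/s1 VC-HIT; vc=[3,9,5]
#13 0x1f→b7/s1 L1-HIT; vc=[3,9,5]
#14 0xe→b3/s1 VC-HIT; vc=[7,9,5]

SEQ = [MISS, L1-HIT, L1-HIT, L1-HIT, MISS, VC-HIT, MISS, MISS, VC-HIT, L1-HIT, VC-HIT, VC-HIT, VC-HIT, L1-HIT, VC-HIT]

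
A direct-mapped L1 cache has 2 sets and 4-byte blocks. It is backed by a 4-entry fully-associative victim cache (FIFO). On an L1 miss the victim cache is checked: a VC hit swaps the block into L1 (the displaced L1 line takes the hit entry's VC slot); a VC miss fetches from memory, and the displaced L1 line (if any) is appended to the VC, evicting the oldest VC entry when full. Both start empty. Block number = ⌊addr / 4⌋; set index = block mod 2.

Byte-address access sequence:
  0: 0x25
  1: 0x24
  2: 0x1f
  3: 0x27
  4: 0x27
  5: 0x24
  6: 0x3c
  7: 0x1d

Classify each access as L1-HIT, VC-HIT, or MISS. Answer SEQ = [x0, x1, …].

SEQ = [MISS, L1-HIT, MISS, VC-HIT, L1-HIT, L1-HIT, MISS, VC-HIT]

  [0] addr=0x25 blk=9 s=1: MISS | VC []
  [1] addr=0x24 blk=9 s=1: L1-HIT | VC []
  [2] addr=0x1f blk=7 s=1: MISS | VC [9]
  [3] addr=0x27 blk=9 s=1: VC-HIT | VC [7]
  [4] addr=0x27 blk=9 s=1: L1-HIT | VC [7]
  [5] addr=0x24 blk=9 s=1: L1-HIT | VC [7]
  [6] addr=0x3c blk=15 s=1: MISS | VC [7, 9]
  [7] addr=0x1d blk=7 s=1: VC-HIT | VC [15, 9]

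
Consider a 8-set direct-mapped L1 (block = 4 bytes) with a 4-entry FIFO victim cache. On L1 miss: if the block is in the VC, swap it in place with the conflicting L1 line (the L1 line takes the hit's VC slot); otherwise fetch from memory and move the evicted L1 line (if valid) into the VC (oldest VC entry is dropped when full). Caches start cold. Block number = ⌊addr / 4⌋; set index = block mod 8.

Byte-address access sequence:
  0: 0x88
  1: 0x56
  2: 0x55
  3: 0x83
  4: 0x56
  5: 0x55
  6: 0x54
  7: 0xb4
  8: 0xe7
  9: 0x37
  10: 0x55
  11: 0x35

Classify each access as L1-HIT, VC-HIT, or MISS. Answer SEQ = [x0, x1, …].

SEQ = [MISS, MISS, L1-HIT, MISS, L1-HIT, L1-HIT, L1-HIT, MISS, MISS, MISS, VC-HIT, VC-HIT]

  [0] addr=0x88 blk=34 s=2: MISS | VC []
  [1] addr=0x56 blk=21 s=5: MISS | VC []
  [2] addr=0x55 blk=21 s=5: L1-HIT | VC []
  [3] addr=0x83 blk=32 s=0: MISS | VC []
  [4] addr=0x56 blk=21 s=5: L1-HIT | VC []
  [5] addr=0x55 blk=21 s=5: L1-HIT | VC []
  [6] addr=0x54 blk=21 s=5: L1-HIT | VC []
  [7] addr=0xb4 blk=45 s=5: MISS | VC [21]
  [8] addr=0xe7 blk=57 s=1: MISS | VC [21]
  [9] addr=0x37 blk=13 s=5: MISS | VC [21, 45]
  [10] addr=0x55 blk=21 s=5: VC-HIT | VC [13, 45]
  [11] addr=0x35 blk=13 s=5: VC-HIT | VC [21, 45]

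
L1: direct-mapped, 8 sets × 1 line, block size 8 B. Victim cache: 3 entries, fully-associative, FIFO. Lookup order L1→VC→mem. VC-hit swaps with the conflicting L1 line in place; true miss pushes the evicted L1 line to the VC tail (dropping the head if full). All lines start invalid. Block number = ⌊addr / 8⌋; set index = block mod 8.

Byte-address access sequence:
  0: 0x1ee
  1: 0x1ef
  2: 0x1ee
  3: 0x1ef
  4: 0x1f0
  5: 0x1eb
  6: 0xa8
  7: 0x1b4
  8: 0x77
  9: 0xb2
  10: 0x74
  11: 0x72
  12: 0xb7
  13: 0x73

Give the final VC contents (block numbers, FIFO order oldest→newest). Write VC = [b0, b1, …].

VC = [62, 54, 22]

#0 0x1ee→b61/s5 MISS; vc=[]
#1 0x1ef→b61/s5 L1-HIT; vc=[]
#2 0x1ee→b61/s5 L1-HIT; vc=[]
#3 0x1ef→b61/s5 L1-HIT; vc=[]
#4 0x1f0→b62/s6 MISS; vc=[]
#5 0x1eb→b61/s5 L1-HIT; vc=[]
#6 0xa8→b21/s5 MISS; vc=[61]
#7 0x1b4→b54/s6 MISS; vc=[61,62]
#8 0x77→b14/s6 MISS; vc=[61,62,54]
#9 0xb2→b22/s6 MISS; vc=[62,54,14]
#10 0x74→b14/s6 VC-HIT; vc=[62,54,22]
#11 0x72→b14/s6 L1-HIT; vc=[62,54,22]
#12 0xb7→b22/s6 VC-HIT; vc=[62,54,14]
#13 0x73→b14/s6 VC-HIT; vc=[62,54,22]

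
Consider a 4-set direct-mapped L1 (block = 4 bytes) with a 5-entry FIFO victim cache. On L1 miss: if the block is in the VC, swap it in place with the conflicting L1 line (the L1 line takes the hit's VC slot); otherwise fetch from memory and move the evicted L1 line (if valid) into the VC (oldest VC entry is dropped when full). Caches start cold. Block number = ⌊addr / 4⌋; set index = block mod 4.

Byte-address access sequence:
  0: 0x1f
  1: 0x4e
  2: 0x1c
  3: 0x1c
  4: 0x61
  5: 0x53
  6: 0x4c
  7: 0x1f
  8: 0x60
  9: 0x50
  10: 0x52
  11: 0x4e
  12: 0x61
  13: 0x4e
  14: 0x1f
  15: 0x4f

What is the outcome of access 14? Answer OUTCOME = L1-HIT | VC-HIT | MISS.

OUTCOME = VC-HIT

  [0] addr=0x1f blk=7 s=3: MISS | VC []
  [1] addr=0x4e blk=19 s=3: MISS | VC [7]
  [2] addr=0x1c blk=7 s=3: VC-HIT | VC [19]
  [3] addr=0x1c blk=7 s=3: L1-HIT | VC [19]
  [4] addr=0x61 blk=24 s=0: MISS | VC [19]
  [5] addr=0x53 blk=20 s=0: MISS | VC [19, 24]
  [6] addr=0x4c blk=19 s=3: VC-HIT | VC [7, 24]
  [7] addr=0x1f blk=7 s=3: VC-HIT | VC [19, 24]
  [8] addr=0x60 blk=24 s=0: VC-HIT | VC [19, 20]
  [9] addr=0x50 blk=20 s=0: VC-HIT | VC [19, 24]
  [10] addr=0x52 blk=20 s=0: L1-HIT | VC [19, 24]
  [11] addr=0x4e blk=19 s=3: VC-HIT | VC [7, 24]
  [12] addr=0x61 blk=24 s=0: VC-HIT | VC [7, 20]
  [13] addr=0x4e blk=19 s=3: L1-HIT | VC [7, 20]
  [14] addr=0x1f blk=7 s=3: VC-HIT | VC [19, 20]
  [15] addr=0x4f blk=19 s=3: VC-HIT | VC [7, 20]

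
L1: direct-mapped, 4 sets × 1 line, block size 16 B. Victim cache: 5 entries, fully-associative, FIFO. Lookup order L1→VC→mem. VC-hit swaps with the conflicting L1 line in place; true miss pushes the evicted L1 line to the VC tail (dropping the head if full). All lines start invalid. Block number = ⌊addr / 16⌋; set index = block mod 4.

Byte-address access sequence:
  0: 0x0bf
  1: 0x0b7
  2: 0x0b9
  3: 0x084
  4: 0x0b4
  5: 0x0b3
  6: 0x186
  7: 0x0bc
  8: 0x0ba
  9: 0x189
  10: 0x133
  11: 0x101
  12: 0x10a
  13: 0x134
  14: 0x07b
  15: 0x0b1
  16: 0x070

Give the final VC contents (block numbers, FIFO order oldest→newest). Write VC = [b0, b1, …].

VC = [8, 11, 24, 19]

  [0] addr=0xbf blk=11 s=3: MISS | VC []
  [1] addr=0xb7 blk=11 s=3: L1-HIT | VC []
  [2] addr=0xb9 blk=11 s=3: L1-HIT | VC []
  [3] addr=0x84 blk=8 s=0: MISS | VC []
  [4] addr=0xb4 blk=11 s=3: L1-HIT | VC []
  [5] addr=0xb3 blk=11 s=3: L1-HIT | VC []
  [6] addr=0x186 blk=24 s=0: MISS | VC [8]
  [7] addr=0xbc blk=11 s=3: L1-HIT | VC [8]
  [8] addr=0xba blk=11 s=3: L1-HIT | VC [8]
  [9] addr=0x189 blk=24 s=0: L1-HIT | VC [8]
  [10] addr=0x133 blk=19 s=3: MISS | VC [8, 11]
  [11] addr=0x101 blk=16 s=0: MISS | VC [8, 11, 24]
  [12] addr=0x10a blk=16 s=0: L1-HIT | VC [8, 11, 24]
  [13] addr=0x134 blk=19 s=3: L1-HIT | VC [8, 11, 24]
  [14] addr=0x7b blk=7 s=3: MISS | VC [8, 11, 24, 19]
  [15] addr=0xb1 blk=11 s=3: VC-HIT | VC [8, 7, 24, 19]
  [16] addr=0x70 blk=7 s=3: VC-HIT | VC [8, 11, 24, 19]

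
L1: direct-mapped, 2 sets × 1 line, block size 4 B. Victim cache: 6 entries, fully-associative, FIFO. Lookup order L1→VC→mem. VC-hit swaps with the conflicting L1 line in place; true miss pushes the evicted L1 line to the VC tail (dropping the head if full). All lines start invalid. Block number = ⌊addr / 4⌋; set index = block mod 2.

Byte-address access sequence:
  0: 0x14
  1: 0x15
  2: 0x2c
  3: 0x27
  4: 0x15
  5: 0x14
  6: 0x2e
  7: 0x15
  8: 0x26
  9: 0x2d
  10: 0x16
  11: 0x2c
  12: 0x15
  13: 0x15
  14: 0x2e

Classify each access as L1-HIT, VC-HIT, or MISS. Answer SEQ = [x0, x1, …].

SEQ = [MISS, L1-HIT, MISS, MISS, VC-HIT, L1-HIT, VC-HIT, VC-HIT, VC-HIT, VC-HIT, VC-HIT, VC-HIT, VC-HIT, L1-HIT, VC-HIT]

0: 0x14 (blk 5, set 1) → MISS  vc=[]
1: 0x15 (blk 5, set 1) → L1-HIT  vc=[]
2: 0x2c (blk 11, set 1) → MISS  vc=[5]
3: 0x27 (blk 9, set 1) → MISS  vc=[5, 11]
4: 0x15 (blk 5, set 1) → VC-HIT  vc=[9, 11]
5: 0x14 (blk 5, set 1) → L1-HIT  vc=[9, 11]
6: 0x2e (blk 11, set 1) → VC-HIT  vc=[9, 5]
7: 0x15 (blk 5, set 1) → VC-HIT  vc=[9, 11]
8: 0x26 (blk 9, set 1) → VC-HIT  vc=[5, 11]
9: 0x2d (blk 11, set 1) → VC-HIT  vc=[5, 9]
10: 0x16 (blk 5, set 1) → VC-HIT  vc=[11, 9]
11: 0x2c (blk 11, set 1) → VC-HIT  vc=[5, 9]
12: 0x15 (blk 5, set 1) → VC-HIT  vc=[11, 9]
13: 0x15 (blk 5, set 1) → L1-HIT  vc=[11, 9]
14: 0x2e (blk 11, set 1) → VC-HIT  vc=[5, 9]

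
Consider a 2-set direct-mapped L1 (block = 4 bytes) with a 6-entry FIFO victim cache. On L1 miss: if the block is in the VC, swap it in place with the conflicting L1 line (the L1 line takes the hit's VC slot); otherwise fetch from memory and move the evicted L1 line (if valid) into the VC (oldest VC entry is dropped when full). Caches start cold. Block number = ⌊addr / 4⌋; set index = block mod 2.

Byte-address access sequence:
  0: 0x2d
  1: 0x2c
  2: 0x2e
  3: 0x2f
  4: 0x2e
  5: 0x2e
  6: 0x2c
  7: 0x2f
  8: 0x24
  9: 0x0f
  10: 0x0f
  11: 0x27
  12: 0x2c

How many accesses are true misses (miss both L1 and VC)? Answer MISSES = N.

MISSES = 3

0: 0x2d (blk 11, set 1) → MISS  vc=[]
1: 0x2c (blk 11, set 1) → L1-HIT  vc=[]
2: 0x2e (blk 11, set 1) → L1-HIT  vc=[]
3: 0x2f (blk 11, set 1) → L1-HIT  vc=[]
4: 0x2e (blk 11, set 1) → L1-HIT  vc=[]
5: 0x2e (blk 11, set 1) → L1-HIT  vc=[]
6: 0x2c (blk 11, set 1) → L1-HIT  vc=[]
7: 0x2f (blk 11, set 1) → L1-HIT  vc=[]
8: 0x24 (blk 9, set 1) → MISS  vc=[11]
9: 0xf (blk 3, set 1) → MISS  vc=[11, 9]
10: 0xf (blk 3, set 1) → L1-HIT  vc=[11, 9]
11: 0x27 (blk 9, set 1) → VC-HIT  vc=[11, 3]
12: 0x2c (blk 11, set 1) → VC-HIT  vc=[9, 3]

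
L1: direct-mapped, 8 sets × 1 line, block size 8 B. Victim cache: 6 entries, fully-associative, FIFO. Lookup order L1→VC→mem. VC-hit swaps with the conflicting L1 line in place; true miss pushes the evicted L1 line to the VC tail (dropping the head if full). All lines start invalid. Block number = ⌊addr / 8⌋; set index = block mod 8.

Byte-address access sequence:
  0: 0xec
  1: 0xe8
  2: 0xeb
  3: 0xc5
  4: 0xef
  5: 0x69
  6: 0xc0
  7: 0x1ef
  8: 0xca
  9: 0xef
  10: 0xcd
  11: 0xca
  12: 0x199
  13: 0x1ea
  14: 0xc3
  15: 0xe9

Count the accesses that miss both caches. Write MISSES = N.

0: 0xec (blk 29, set 5) → MISS  vc=[]
1: 0xe8 (blk 29, set 5) → L1-HIT  vc=[]
2: 0xeb (blk 29, set 5) → L1-HIT  vc=[]
3: 0xc5 (blk 24, set 0) → MISS  vc=[]
4: 0xef (blk 29, set 5) → L1-HIT  vc=[]
5: 0x69 (blk 13, set 5) → MISS  vc=[29]
6: 0xc0 (blk 24, set 0) → L1-HIT  vc=[29]
7: 0x1ef (blk 61, set 5) → MISS  vc=[29, 13]
8: 0xca (blk 25, set 1) → MISS  vc=[29, 13]
9: 0xef (blk 29, set 5) → VC-HIT  vc=[61, 13]
10: 0xcd (blk 25, set 1) → L1-HIT  vc=[61, 13]
11: 0xca (blk 25, set 1) → L1-HIT  vc=[61, 13]
12: 0x199 (blk 51, set 3) → MISS  vc=[61, 13]
13: 0x1ea (blk 61, set 5) → VC-HIT  vc=[29, 13]
14: 0xc3 (blk 24, set 0) → L1-HIT  vc=[29, 13]
15: 0xe9 (blk 29, set 5) → VC-HIT  vc=[61, 13]

MISSES = 6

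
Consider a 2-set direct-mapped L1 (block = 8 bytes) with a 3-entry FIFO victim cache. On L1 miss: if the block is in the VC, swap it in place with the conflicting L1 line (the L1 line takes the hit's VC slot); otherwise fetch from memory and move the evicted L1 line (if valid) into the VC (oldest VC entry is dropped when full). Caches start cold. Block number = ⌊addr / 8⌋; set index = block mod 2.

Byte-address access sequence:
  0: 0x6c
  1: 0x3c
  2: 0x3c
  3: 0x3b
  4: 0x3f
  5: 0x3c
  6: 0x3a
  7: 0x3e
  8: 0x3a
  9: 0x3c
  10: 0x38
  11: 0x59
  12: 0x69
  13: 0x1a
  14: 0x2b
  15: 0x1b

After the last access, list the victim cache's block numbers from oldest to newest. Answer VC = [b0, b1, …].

VC = [7, 13, 5]

  [0] addr=0x6c blk=13 s=1: MISS | VC []
  [1] addr=0x3c blk=7 s=1: MISS | VC [13]
  [2] addr=0x3c blk=7 s=1: L1-HIT | VC [13]
  [3] addr=0x3b blk=7 s=1: L1-HIT | VC [13]
  [4] addr=0x3f blk=7 s=1: L1-HIT | VC [13]
  [5] addr=0x3c blk=7 s=1: L1-HIT | VC [13]
  [6] addr=0x3a blk=7 s=1: L1-HIT | VC [13]
  [7] addr=0x3e blk=7 s=1: L1-HIT | VC [13]
  [8] addr=0x3a blk=7 s=1: L1-HIT | VC [13]
  [9] addr=0x3c blk=7 s=1: L1-HIT | VC [13]
  [10] addr=0x38 blk=7 s=1: L1-HIT | VC [13]
  [11] addr=0x59 blk=11 s=1: MISS | VC [13, 7]
  [12] addr=0x69 blk=13 s=1: VC-HIT | VC [11, 7]
  [13] addr=0x1a blk=3 s=1: MISS | VC [11, 7, 13]
  [14] addr=0x2b blk=5 s=1: MISS | VC [7, 13, 3]
  [15] addr=0x1b blk=3 s=1: VC-HIT | VC [7, 13, 5]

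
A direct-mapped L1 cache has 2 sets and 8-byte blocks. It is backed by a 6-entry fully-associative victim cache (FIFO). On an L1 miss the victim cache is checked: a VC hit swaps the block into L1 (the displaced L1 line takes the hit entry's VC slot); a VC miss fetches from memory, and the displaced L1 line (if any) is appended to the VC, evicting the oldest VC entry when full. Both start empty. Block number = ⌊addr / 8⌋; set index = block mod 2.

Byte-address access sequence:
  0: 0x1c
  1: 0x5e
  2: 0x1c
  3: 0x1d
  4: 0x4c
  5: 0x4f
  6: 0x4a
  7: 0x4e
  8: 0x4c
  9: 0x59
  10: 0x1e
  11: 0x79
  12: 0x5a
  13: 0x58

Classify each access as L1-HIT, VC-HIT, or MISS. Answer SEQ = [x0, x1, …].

#0 0x1c→b3/s1 MISS; vc=[]
#1 0x5e→b11/s1 MISS; vc=[3]
#2 0x1c→b3/s1 VC-HIT; vc=[11]
#3 0x1d→b3/s1 L1-HIT; vc=[11]
#4 0x4c→b9/s1 MISS; vc=[11,3]
#5 0x4f→b9/s1 L1-HIT; vc=[11,3]
#6 0x4a→b9/s1 L1-HIT; vc=[11,3]
#7 0x4e→b9/s1 L1-HIT; vc=[11,3]
#8 0x4c→b9/s1 L1-HIT; vc=[11,3]
#9 0x59→b11/s1 VC-HIT; vc=[9,3]
#10 0x1e→b3/s1 VC-HIT; vc=[9,11]
#11 0x79→b15/s1 MISS; vc=[9,11,3]
#12 0x5a→b11/s1 VC-HIT; vc=[9,15,3]
#13 0x58→b11/s1 L1-HIT; vc=[9,15,3]

SEQ = [MISS, MISS, VC-HIT, L1-HIT, MISS, L1-HIT, L1-HIT, L1-HIT, L1-HIT, VC-HIT, VC-HIT, MISS, VC-HIT, L1-HIT]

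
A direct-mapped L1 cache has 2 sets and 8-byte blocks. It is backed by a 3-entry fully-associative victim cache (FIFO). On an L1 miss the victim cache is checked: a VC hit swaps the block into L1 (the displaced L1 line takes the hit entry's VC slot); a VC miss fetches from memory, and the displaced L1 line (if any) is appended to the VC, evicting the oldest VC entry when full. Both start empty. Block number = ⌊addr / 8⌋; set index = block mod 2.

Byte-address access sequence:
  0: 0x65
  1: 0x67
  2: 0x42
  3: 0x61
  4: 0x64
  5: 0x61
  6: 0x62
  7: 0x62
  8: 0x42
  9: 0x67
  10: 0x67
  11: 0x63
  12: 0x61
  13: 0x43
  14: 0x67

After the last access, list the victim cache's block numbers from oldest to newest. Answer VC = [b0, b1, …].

VC = [8]

0: 0x65 (blk 12, set 0) → MISS  vc=[]
1: 0x67 (blk 12, set 0) → L1-HIT  vc=[]
2: 0x42 (blk 8, set 0) → MISS  vc=[12]
3: 0x61 (blk 12, set 0) → VC-HIT  vc=[8]
4: 0x64 (blk 12, set 0) → L1-HIT  vc=[8]
5: 0x61 (blk 12, set 0) → L1-HIT  vc=[8]
6: 0x62 (blk 12, set 0) → L1-HIT  vc=[8]
7: 0x62 (blk 12, set 0) → L1-HIT  vc=[8]
8: 0x42 (blk 8, set 0) → VC-HIT  vc=[12]
9: 0x67 (blk 12, set 0) → VC-HIT  vc=[8]
10: 0x67 (blk 12, set 0) → L1-HIT  vc=[8]
11: 0x63 (blk 12, set 0) → L1-HIT  vc=[8]
12: 0x61 (blk 12, set 0) → L1-HIT  vc=[8]
13: 0x43 (blk 8, set 0) → VC-HIT  vc=[12]
14: 0x67 (blk 12, set 0) → VC-HIT  vc=[8]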